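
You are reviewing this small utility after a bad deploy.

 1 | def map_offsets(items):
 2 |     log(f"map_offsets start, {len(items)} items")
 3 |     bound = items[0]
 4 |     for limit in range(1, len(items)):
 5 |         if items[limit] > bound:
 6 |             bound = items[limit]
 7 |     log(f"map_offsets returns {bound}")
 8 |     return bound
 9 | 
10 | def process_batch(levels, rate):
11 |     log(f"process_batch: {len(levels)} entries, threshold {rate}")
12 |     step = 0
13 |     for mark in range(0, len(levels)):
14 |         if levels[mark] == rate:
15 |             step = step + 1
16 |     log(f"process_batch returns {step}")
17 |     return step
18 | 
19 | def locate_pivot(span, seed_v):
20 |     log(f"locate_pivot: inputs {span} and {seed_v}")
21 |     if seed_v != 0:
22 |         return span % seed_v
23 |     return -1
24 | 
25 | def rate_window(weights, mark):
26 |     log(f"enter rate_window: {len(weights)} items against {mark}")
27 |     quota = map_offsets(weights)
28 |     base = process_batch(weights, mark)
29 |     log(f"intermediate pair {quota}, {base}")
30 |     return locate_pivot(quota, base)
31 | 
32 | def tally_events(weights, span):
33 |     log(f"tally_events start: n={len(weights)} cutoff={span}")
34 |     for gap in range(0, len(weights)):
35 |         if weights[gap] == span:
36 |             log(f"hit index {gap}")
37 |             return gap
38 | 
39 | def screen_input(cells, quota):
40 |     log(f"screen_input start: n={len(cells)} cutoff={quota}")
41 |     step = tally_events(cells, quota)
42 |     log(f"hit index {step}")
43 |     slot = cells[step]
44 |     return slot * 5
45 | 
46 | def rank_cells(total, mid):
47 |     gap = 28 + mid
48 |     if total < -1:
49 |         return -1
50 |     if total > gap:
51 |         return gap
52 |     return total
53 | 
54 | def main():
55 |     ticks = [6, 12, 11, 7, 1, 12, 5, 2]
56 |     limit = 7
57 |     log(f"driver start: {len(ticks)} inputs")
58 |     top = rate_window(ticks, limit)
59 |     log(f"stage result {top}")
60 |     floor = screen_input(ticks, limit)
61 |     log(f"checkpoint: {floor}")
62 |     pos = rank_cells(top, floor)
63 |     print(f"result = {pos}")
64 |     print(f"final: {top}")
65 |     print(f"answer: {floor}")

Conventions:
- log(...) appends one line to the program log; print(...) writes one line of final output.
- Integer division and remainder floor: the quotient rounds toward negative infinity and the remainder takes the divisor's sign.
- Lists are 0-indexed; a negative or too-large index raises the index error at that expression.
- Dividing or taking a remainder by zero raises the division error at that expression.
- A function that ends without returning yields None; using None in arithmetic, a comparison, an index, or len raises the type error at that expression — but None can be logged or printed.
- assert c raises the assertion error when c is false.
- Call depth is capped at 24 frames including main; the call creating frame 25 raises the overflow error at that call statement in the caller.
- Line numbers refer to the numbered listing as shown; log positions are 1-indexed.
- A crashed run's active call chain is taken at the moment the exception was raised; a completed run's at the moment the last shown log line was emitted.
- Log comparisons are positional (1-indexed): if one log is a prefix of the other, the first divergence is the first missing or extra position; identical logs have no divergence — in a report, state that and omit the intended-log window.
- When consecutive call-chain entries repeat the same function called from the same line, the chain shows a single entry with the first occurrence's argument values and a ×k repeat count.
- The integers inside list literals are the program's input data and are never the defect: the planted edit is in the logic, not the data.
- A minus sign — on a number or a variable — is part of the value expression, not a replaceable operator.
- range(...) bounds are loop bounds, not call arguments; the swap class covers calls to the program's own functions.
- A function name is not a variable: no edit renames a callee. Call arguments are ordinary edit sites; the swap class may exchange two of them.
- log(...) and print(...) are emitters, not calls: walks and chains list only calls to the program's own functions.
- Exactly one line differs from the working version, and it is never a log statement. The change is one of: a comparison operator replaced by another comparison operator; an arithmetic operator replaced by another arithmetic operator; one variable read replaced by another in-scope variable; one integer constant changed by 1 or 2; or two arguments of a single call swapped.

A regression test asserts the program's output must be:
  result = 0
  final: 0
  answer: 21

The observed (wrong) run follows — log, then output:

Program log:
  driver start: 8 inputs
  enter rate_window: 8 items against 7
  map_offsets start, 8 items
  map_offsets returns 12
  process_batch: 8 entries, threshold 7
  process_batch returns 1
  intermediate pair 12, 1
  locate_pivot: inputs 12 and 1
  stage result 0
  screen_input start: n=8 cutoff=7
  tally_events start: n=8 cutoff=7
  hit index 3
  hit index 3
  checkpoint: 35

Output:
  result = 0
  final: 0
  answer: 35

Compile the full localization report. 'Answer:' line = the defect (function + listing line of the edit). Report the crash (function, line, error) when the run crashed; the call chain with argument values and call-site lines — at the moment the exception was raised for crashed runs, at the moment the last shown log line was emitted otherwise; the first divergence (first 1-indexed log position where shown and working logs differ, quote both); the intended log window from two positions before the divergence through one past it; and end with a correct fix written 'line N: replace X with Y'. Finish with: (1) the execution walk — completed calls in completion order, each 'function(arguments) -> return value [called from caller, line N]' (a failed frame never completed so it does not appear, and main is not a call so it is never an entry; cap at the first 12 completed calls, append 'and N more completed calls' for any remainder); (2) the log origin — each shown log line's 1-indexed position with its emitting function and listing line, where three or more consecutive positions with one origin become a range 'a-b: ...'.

Answer: the defect is in screen_input at line 44.
The tell: The earliest visible damage is log position 14 — 'checkpoint: 35' rather than the intended 'checkpoint: 21'.
Call chain: main.
First divergence: position 14; shown 'checkpoint: 35' vs intended 'checkpoint: 21'.
Intended log window:
  12: hit index 3
  13: hit index 3
  14: checkpoint: 21
Execution walk:
  map_offsets([6, 12, 11, 7, 1, 12, 5, 2]) -> 12  [called from rate_window, line 27]
  process_batch([6, 12, 11, 7, 1, 12, 5, 2], 7) -> 1  [called from rate_window, line 28]
  locate_pivot(12, 1) -> 0  [called from rate_window, line 30]
  rate_window([6, 12, 11, 7, 1, 12, 5, 2], 7) -> 0  [called from main, line 58]
  tally_events([6, 12, 11, 7, 1, 12, 5, 2], 7) -> 3  [called from screen_input, line 41]
  screen_input([6, 12, 11, 7, 1, 12, 5, 2], 7) -> 35  [called from main, line 60]
  rank_cells(0, 35) -> 0  [called from main, line 62]
Log line origins:
  1: from main, line 57
  2: from rate_window, line 26
  3: from map_offsets, line 2
  4: from map_offsets, line 7
  5: from process_batch, line 11
  6: from process_batch, line 16
  7: from rate_window, line 29
  8: from locate_pivot, line 20
  9: from main, line 59
  10: from screen_input, line 40
  11: from tally_events, line 33
  12: from tally_events, line 36
  13: from screen_input, line 42
  14: from main, line 61
A correct fix: line 44: replace `5` with `3`.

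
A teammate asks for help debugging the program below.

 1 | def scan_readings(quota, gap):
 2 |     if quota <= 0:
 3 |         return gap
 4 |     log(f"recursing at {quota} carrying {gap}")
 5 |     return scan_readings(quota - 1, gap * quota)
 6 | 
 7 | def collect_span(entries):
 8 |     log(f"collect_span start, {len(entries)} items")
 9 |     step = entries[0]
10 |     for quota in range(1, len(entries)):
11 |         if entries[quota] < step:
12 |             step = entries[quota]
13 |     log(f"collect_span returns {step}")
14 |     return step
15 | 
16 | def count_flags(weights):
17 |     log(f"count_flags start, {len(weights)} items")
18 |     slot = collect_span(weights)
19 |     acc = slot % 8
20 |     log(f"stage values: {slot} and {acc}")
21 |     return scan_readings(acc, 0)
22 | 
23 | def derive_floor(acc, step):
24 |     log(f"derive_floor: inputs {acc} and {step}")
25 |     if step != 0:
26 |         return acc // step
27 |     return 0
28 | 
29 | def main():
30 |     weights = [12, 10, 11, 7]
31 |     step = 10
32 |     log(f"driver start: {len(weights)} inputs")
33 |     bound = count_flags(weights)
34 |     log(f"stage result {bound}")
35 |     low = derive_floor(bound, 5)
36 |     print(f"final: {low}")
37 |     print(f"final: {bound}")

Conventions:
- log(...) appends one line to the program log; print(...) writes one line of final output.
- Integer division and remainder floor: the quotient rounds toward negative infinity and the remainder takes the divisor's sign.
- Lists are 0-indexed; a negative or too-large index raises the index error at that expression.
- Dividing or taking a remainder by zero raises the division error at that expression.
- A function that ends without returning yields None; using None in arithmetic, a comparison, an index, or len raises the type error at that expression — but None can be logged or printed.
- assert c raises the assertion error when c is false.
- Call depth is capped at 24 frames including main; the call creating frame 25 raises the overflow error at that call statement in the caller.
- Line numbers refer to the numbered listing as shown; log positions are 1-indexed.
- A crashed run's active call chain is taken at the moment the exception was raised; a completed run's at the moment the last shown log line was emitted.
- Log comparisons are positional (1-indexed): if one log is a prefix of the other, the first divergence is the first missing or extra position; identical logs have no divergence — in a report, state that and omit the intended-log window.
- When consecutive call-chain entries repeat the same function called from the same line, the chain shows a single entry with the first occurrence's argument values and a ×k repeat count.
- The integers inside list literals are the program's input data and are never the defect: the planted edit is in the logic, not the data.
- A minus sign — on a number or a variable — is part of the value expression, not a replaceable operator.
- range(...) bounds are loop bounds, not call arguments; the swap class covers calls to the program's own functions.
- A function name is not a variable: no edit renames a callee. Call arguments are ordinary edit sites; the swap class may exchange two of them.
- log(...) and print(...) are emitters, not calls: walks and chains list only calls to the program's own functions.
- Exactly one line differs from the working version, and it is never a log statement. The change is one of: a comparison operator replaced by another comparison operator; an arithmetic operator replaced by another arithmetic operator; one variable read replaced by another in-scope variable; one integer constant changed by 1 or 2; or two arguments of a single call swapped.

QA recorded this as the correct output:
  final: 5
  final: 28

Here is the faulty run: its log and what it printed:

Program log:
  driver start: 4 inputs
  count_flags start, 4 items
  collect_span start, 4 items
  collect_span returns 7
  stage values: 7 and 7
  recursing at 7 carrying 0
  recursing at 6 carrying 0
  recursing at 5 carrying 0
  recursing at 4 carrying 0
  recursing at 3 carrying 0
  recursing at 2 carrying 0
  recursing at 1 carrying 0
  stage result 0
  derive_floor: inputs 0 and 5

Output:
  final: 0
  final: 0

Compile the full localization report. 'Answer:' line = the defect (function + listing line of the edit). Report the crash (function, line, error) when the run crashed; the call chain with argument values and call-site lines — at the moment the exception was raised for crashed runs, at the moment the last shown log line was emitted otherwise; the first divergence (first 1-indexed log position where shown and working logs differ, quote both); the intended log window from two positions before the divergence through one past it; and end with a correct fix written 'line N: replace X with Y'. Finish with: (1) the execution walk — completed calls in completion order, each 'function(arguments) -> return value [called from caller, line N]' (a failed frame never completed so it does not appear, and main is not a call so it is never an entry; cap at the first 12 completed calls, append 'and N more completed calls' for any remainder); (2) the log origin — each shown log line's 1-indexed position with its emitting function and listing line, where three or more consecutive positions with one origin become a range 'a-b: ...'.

Answer: the defect is in scan_readings at line 5.
Key fact: Position 7 is the first bad log line: 'recursing at 6 carrying 0' should read 'recursing at 6 carrying 7'.
Call chain: main -> derive_floor(0, 5) (called at line 35).
First divergence: position 7; shown 'recursing at 6 carrying 0' vs intended 'recursing at 6 carrying 7'.
Intended log window:
  5: stage values: 7 and 7
  6: recursing at 7 carrying 0
  7: recursing at 6 carrying 7
  8: recursing at 5 carrying 13
Execution walk:
  collect_span([12, 10, 11, 7]) -> 7  [called from count_flags, line 18]
  scan_readings(0, 0) -> 0  [called from scan_readings, line 5]
  scan_readings(1, 0) -> 0  [called from scan_readings, line 5]
  scan_readings(2, 0) -> 0  [called from scan_readings, line 5]
  scan_readings(3, 0) -> 0  [called from scan_readings, line 5]
  scan_readings(4, 0) -> 0  [called from scan_readings, line 5]
  scan_readings(5, 0) -> 0  [called from scan_readings, line 5]
  scan_readings(6, 0) -> 0  [called from scan_readings, line 5]
  scan_readings(7, 0) -> 0  [called from count_flags, line 21]
  count_flags([12, 10, 11, 7]) -> 0  [called from main, line 33]
  derive_floor(0, 5) -> 0  [called from main, line 35]
Log origin:
  1: emitted by main (line 32)
  2: emitted by count_flags (line 17)
  3: emitted by collect_span (line 8)
  4: emitted by collect_span (line 13)
  5: emitted by count_flags (line 20)
  6-12: emitted by scan_readings (line 4)
  13: emitted by main (line 34)
  14: emitted by derive_floor (line 24)
A correct fix: line 5: replace `*` with `+`.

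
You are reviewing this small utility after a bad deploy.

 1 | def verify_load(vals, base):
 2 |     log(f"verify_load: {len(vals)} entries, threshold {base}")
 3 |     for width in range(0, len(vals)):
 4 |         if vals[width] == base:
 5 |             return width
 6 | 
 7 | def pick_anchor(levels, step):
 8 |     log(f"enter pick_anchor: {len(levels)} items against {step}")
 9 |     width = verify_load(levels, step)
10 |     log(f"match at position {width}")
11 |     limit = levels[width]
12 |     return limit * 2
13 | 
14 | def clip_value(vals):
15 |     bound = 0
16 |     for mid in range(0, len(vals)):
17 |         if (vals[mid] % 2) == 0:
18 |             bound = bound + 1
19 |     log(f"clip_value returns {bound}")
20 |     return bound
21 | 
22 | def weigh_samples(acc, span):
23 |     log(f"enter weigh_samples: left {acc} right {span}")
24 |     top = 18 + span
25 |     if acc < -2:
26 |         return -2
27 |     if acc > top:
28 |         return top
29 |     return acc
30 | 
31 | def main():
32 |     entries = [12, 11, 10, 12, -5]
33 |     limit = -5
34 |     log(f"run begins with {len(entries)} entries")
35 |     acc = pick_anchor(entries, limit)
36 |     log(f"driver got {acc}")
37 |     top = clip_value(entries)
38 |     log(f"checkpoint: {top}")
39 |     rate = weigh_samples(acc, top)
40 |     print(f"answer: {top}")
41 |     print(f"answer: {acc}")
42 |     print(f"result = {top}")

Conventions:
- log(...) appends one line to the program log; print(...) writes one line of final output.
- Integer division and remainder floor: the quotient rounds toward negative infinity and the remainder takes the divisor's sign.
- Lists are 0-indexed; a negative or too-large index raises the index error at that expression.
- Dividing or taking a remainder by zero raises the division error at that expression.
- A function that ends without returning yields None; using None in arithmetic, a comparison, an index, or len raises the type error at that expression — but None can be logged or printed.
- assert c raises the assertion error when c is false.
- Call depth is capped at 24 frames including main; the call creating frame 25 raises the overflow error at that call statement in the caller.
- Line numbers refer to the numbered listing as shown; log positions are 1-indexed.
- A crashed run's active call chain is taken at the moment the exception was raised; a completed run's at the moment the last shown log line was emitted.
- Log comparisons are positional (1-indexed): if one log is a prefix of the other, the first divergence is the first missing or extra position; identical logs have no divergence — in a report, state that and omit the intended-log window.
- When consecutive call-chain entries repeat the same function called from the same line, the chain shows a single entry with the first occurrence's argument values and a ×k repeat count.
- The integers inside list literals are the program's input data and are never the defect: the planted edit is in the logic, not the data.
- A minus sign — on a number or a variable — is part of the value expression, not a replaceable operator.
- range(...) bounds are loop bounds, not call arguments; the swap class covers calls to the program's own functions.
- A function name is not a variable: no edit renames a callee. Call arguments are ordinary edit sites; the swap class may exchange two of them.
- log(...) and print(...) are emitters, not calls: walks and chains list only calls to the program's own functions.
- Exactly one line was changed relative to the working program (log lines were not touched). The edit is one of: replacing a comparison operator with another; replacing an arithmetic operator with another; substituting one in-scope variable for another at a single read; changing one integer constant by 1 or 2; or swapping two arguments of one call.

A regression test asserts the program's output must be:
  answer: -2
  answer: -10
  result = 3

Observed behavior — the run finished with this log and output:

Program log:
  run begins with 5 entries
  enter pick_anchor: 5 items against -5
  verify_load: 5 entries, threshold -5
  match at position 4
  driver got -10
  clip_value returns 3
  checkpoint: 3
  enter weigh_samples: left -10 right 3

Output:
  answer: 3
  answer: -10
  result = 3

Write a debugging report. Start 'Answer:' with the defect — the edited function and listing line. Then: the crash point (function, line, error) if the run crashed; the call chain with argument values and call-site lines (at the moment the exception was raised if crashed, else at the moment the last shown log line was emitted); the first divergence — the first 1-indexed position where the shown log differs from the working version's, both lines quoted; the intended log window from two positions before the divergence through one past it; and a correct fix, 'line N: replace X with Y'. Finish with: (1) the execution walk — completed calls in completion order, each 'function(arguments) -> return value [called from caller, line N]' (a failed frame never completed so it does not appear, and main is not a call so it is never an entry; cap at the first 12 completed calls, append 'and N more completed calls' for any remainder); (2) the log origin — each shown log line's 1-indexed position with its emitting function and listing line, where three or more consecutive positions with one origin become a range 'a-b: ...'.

Answer: the defect is in main at line 40.
Core observation: Log streams are identical — the defect surfaces only in the printed output.
Call chain: main -> weigh_samples(-10, 3) (called at line 39).
First divergence: none — the logs agree in full.
Execution walk:
  verify_load([12, 11, 10, 12, -5], -5) -> 4  [called from pick_anchor, line 9]
  pick_anchor([12, 11, 10, 12, -5], -5) -> -10  [called from main, line 35]
  clip_value([12, 11, 10, 12, -5]) -> 3  [called from main, line 37]
  weigh_samples(-10, 3) -> -2  [called from main, line 39]
Origin of each log line:
  1: from main, line 34
  2: from pick_anchor, line 8
  3: from verify_load, line 2
  4: from pick_anchor, line 10
  5: from main, line 36
  6: from clip_value, line 19
  7: from main, line 38
  8: from weigh_samples, line 23
A correct fix: line 40: replace `top` with `rate`.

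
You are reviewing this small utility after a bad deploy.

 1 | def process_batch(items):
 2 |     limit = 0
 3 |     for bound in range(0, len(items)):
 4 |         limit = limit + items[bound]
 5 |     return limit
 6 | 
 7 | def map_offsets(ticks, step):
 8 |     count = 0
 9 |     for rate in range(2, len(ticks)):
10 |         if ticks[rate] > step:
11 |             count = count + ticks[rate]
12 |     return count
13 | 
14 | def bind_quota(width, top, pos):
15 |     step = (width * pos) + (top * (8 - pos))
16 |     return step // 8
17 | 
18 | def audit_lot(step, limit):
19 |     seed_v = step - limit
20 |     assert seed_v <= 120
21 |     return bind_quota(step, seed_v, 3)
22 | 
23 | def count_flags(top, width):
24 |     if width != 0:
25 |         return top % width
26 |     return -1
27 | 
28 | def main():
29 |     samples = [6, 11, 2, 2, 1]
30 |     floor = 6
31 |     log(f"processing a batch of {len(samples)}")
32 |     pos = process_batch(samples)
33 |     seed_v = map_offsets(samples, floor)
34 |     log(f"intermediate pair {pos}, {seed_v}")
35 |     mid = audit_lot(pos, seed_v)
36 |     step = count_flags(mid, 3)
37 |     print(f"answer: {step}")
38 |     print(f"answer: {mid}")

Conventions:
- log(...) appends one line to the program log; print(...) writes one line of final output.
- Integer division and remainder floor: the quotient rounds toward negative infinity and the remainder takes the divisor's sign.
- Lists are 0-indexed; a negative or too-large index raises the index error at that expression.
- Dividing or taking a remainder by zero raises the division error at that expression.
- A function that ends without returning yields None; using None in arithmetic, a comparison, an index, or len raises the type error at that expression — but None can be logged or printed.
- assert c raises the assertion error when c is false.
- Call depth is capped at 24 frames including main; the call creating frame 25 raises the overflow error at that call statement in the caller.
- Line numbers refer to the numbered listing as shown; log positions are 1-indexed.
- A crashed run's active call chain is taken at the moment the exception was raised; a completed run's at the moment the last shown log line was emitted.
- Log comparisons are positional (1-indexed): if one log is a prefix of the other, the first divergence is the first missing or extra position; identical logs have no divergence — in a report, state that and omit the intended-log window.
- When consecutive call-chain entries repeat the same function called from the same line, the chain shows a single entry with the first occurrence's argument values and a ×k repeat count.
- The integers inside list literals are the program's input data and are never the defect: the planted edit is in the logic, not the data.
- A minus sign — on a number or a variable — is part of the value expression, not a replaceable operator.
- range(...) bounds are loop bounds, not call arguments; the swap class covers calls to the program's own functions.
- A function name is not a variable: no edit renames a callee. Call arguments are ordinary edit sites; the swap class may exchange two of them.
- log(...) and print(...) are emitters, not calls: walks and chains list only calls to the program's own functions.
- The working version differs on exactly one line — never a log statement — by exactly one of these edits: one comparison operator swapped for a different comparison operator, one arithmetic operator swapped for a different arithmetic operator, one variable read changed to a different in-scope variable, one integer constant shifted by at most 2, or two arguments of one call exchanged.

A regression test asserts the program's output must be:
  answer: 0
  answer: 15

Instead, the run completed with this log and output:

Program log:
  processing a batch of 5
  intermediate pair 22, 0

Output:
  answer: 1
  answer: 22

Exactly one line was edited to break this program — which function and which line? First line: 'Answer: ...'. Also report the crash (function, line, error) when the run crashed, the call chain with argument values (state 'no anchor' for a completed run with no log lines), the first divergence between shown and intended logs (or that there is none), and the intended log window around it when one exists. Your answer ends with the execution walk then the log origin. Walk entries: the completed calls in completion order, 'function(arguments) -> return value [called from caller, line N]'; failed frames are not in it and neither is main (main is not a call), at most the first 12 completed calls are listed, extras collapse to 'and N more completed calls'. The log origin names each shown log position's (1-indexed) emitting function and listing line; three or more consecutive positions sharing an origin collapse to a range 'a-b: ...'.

Answer: the defect is in map_offsets at line 9.
Key observation: At log position 2 the runs split — shown 'intermediate pair 22, 0', but the working version logs 'intermediate pair 22, 11'.
Call chain: main.
First divergence: position 2; shown 'intermediate pair 22, 0' vs intended 'intermediate pair 22, 11'.
Intended log window:
  1: processing a batch of 5
  2: intermediate pair 22, 11
Execution walk:
  process_batch([6, 11, 2, 2, 1]) -> 22  [called from main, line 32]
  map_offsets([6, 11, 2, 2, 1], 6) -> 0  [called from main, line 33]
  bind_quota(22, 22, 3) -> 22  [called from audit_lot, line 21]
  audit_lot(22, 0) -> 22  [called from main, line 35]
  count_flags(22, 3) -> 1  [called from main, line 36]
Log line origins:
  1: emitted by main (line 31)
  2: emitted by main (line 34)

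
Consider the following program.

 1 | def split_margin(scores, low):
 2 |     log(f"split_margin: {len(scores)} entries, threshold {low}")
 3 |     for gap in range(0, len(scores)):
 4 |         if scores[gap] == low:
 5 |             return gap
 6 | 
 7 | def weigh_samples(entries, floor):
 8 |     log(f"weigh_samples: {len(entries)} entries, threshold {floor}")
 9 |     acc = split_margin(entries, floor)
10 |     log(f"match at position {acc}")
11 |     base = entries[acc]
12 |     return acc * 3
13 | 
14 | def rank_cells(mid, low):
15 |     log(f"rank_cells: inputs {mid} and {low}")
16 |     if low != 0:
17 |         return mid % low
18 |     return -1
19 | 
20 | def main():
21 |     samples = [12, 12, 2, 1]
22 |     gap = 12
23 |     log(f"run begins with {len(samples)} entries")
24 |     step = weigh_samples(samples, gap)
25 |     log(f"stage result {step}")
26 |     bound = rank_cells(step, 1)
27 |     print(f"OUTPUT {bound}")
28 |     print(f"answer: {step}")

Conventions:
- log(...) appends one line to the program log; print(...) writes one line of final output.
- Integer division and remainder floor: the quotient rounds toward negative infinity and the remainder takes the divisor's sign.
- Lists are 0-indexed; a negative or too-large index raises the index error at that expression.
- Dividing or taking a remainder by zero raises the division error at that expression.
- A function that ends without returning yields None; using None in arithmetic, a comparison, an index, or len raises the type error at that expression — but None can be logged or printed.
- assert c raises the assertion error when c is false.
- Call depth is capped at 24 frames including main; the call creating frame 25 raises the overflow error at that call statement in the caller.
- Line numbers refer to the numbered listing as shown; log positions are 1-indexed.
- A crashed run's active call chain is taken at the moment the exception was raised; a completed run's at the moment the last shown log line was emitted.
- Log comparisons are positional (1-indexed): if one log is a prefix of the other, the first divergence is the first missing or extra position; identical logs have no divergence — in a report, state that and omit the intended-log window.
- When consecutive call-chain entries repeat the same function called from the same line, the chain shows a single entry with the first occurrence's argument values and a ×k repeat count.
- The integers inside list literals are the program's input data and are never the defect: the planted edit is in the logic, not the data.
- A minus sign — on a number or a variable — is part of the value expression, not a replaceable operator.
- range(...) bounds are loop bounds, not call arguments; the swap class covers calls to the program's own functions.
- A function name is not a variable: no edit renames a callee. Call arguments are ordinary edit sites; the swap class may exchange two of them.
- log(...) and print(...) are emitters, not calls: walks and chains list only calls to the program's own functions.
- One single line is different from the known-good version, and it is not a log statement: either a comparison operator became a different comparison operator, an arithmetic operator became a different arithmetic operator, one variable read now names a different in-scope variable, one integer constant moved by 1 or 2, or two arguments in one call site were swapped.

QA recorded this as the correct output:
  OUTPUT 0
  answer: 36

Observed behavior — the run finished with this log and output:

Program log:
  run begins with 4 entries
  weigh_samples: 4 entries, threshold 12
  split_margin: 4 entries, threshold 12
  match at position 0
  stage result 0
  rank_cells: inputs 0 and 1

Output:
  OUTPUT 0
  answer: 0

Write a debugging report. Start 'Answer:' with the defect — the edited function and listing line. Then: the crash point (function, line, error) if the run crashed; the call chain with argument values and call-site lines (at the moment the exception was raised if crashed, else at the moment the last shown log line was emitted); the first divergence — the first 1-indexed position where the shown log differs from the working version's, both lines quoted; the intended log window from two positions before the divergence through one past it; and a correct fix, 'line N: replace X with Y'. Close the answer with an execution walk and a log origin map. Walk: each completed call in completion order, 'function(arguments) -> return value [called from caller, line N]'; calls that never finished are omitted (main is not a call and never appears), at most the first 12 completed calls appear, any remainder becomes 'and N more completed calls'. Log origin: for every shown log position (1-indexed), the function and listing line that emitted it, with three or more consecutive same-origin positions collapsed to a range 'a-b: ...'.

Answer: the defect is in weigh_samples at line 12.
Core observation: At log position 5 the runs split — shown 'stage result 0', but the working version logs 'stage result 36'.
Call chain: main -> rank_cells(0, 1) (called at line 26).
First divergence: position 5 — the shown line 'stage result 0' should read 'stage result 36'.
Intended log window:
  3: split_margin: 4 entries, threshold 12
  4: match at position 0
  5: stage result 36
  6: rank_cells: inputs 36 and 1
Execution walk:
  split_margin([12, 12, 2, 1], 12) -> 0  [called from weigh_samples, line 9]
  weigh_samples([12, 12, 2, 1], 12) -> 0  [called from main, line 24]
  rank_cells(0, 1) -> 0  [called from main, line 26]
Log origins:
  1: from main, line 23
  2: from weigh_samples, line 8
  3: from split_margin, line 2
  4: from weigh_samples, line 10
  5: from main, line 25
  6: from rank_cells, line 15
A correct fix: line 12: replace `acc` with `base`.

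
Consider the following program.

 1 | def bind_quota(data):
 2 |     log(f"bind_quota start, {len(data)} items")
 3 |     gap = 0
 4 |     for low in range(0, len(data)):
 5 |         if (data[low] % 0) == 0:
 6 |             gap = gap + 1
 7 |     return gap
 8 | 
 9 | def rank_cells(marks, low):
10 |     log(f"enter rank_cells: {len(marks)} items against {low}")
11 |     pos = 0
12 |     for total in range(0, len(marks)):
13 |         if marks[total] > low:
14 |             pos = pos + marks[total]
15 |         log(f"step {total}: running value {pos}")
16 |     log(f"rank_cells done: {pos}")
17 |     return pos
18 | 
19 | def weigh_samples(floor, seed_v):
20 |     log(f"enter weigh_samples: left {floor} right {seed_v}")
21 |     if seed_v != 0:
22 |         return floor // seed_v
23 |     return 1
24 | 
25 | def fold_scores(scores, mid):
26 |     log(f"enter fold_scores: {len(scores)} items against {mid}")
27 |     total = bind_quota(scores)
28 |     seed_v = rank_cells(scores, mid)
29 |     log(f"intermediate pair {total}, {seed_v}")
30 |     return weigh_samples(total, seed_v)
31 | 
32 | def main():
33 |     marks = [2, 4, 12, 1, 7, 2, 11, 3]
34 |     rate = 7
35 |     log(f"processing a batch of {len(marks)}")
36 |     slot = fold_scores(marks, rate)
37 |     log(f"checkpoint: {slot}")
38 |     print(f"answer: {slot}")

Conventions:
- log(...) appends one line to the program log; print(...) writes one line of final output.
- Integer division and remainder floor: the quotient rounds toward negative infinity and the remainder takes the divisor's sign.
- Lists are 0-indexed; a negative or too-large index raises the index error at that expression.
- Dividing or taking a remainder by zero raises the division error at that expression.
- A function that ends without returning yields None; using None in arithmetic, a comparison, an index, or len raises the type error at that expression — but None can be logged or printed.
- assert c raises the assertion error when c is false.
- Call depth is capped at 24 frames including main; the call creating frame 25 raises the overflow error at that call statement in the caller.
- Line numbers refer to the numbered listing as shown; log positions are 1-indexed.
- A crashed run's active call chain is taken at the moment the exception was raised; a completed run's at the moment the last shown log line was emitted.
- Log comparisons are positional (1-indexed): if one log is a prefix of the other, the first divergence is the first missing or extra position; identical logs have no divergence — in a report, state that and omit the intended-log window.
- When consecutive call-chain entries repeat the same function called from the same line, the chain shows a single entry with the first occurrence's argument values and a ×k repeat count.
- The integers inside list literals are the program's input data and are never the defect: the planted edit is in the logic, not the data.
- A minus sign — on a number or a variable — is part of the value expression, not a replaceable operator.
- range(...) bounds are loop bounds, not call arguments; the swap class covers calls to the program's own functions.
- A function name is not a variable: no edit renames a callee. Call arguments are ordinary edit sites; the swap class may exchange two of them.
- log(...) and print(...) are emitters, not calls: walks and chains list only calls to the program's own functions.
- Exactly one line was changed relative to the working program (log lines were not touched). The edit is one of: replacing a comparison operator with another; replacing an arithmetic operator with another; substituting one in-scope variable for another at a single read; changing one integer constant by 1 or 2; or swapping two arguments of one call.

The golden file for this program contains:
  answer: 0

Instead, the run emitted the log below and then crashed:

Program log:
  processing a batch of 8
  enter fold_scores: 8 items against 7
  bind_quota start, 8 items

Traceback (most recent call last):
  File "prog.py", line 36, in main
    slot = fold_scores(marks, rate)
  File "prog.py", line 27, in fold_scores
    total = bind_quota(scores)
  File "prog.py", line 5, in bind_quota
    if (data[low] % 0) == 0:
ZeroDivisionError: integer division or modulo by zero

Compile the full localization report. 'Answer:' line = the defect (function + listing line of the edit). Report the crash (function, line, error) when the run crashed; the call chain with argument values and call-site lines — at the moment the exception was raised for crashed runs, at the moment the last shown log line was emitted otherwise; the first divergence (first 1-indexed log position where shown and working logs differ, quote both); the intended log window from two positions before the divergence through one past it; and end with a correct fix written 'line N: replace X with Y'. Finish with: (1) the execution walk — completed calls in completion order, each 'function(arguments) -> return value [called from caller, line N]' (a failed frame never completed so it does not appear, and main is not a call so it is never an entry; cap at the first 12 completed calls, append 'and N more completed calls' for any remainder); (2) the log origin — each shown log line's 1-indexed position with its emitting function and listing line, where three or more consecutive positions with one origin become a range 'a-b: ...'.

Answer: the defect is in bind_quota at line 5.
The tell: A complete run would log 'enter rank_cells: 8 items against 7' next, but this one stopped at 3 lines.
Crash: bind_quota, line 5, ZeroDivisionError.
Call chain: main -> fold_scores([2, 4, 12, 1, 7, 2, 11, 3], 7) (called at line 36) -> bind_quota([2, 4, 12, 1, 7, 2, 11, 3]) (called at line 27).
First divergence: position 4; the shown log stops at 3 lines while the working version next logs 'enter rank_cells: 8 items against 7'.
Intended log window:
  2: enter fold_scores: 8 items against 7
  3: bind_quota start, 8 items
  4: enter rank_cells: 8 items against 7
  5: step 0: running value 0
Execution walk:
  (no call completed)
Origin of each log line:
  1: logged in main at line 35
  2: logged in fold_scores at line 26
  3: logged in bind_quota at line 2
A correct fix: line 5: replace `data[low] % 0` with `data[low] % 2`.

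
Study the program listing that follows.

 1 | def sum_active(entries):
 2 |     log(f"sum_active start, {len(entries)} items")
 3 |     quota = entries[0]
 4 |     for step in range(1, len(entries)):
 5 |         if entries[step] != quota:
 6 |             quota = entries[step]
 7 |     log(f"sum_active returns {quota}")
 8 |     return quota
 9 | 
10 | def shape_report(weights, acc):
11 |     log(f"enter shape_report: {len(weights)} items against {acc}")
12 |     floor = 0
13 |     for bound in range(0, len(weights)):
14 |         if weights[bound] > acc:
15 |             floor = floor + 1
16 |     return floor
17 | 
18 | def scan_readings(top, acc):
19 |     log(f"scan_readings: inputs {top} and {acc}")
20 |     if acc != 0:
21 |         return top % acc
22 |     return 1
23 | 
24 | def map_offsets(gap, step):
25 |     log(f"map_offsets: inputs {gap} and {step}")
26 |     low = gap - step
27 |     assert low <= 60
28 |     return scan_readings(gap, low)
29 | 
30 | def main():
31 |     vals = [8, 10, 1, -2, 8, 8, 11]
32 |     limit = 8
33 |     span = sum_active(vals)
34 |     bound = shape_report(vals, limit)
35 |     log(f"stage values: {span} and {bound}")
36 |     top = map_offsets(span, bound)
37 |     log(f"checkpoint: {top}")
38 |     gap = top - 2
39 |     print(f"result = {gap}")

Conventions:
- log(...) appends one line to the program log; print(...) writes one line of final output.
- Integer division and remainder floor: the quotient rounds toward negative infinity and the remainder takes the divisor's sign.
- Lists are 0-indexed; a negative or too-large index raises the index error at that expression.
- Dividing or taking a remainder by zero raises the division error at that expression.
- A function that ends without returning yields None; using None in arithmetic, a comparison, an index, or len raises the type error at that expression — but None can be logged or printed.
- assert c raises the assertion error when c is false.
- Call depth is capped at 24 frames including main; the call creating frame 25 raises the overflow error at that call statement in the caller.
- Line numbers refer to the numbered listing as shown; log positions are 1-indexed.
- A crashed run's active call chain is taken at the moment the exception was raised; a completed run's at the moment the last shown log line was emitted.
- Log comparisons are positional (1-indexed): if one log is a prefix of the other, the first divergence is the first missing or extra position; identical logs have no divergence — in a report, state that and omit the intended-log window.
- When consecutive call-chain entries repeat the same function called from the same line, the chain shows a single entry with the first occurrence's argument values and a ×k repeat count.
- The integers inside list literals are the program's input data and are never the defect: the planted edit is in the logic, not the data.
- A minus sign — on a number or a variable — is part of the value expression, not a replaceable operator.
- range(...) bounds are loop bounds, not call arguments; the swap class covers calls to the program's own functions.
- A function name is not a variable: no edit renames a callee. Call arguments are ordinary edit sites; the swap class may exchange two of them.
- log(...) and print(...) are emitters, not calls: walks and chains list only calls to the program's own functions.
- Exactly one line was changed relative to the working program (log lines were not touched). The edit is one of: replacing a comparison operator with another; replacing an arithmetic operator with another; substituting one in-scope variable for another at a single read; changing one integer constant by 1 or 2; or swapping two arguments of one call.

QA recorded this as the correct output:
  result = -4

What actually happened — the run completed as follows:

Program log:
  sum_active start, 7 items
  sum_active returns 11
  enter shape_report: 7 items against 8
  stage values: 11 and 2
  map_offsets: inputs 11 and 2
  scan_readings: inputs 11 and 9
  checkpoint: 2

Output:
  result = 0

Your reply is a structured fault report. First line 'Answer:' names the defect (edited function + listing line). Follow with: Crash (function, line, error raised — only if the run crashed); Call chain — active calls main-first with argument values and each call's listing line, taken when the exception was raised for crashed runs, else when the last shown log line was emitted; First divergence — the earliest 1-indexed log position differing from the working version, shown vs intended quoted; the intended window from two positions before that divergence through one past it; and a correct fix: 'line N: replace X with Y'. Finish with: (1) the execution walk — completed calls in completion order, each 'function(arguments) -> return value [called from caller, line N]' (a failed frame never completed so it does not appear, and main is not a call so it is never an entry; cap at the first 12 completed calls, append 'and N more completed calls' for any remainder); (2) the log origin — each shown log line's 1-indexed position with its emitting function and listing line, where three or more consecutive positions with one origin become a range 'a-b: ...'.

Answer: the defect is in sum_active at line 5.
Core observation: At log position 2 the runs split — shown 'sum_active returns 11', but the working version logs 'sum_active returns -2'.
Call chain: main.
First divergence: at position 2 the run shows 'sum_active returns 11' where the working version logs 'sum_active returns -2'.
Intended log window:
  1: sum_active start, 7 items
  2: sum_active returns -2
  3: enter shape_report: 7 items against 8
Execution walk:
  sum_active([8, 10, 1, -2, 8, 8, 11]) -> 11  [called from main, line 33]
  shape_report([8, 10, 1, -2, 8, 8, 11], 8) -> 2  [called from main, line 34]
  scan_readings(11, 9) -> 2  [called from map_offsets, line 28]
  map_offsets(11, 2) -> 2  [called from main, line 36]
Origin of each log line:
  1: from sum_active, line 2
  2: from sum_active, line 7
  3: from shape_report, line 11
  4: from main, line 35
  5: from map_offsets, line 25
  6: from scan_readings, line 19
  7: from main, line 37
A correct fix: line 5: replace `!=` with `<`.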